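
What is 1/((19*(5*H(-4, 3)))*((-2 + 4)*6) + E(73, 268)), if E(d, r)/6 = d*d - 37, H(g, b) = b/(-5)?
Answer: 1/31068 ≈ 3.2187e-5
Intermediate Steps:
H(g, b) = -b/5 (H(g, b) = b*(-1/5) = -b/5)
E(d, r) = -222 + 6*d**2 (E(d, r) = 6*(d*d - 37) = 6*(d**2 - 37) = 6*(-37 + d**2) = -222 + 6*d**2)
1/((19*(5*H(-4, 3)))*((-2 + 4)*6) + E(73, 268)) = 1/((19*(5*(-1/5*3)))*((-2 + 4)*6) + (-222 + 6*73**2)) = 1/((19*(5*(-3/5)))*(2*6) + (-222 + 6*5329)) = 1/((19*(-3))*12 + (-222 + 31974)) = 1/(-57*12 + 31752) = 1/(-684 + 31752) = 1/31068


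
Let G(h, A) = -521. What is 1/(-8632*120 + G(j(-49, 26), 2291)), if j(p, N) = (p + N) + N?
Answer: -1/1036361 ≈ -9.6491e-7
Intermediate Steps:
j(p, N) = p + 2*N (j(p, N) = (N + p) + N = p + 2*N)
1/(-8632*120 + G(j(-49, 26), 2291)) = 1/(-8632*120 - 521) = 1/(-1035840 - 521) = 1/(-1036361) = -1/1036361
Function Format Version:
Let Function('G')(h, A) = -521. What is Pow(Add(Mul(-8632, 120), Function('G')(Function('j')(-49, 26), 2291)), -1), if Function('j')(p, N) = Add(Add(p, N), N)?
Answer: Rational(-1, 1036361) ≈ -9.6491e-7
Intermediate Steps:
Function('j')(p, N) = Add(p, Mul(2, N)) (Function('j')(p, N) = Add(Add(N, p), N) = Add(p, Mul(2, N)))
Pow(Add(Mul(-8632, 120), Function('G')(Function('j')(-49, 26), 2291)), -1) = Pow(Add(Mul(-8632, 120), -521), -1) = Pow(Add(-1035840, -521), -1) = Pow(-1036361, -1) = Rational(-1, 1036361)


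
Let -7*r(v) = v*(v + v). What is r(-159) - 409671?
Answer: -2918259/7 ≈ -4.1689e+5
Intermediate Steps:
r(v) = -2*v²/7 (r(v) = -v*(v + v)/7 = -v*2*v/7 = -2*v²/7)
r(-159) - 409671 = -2/7*(-159)² - 409671 = -2/7*25281 - 409671 = -50562/7 - 409671 = -2918259/7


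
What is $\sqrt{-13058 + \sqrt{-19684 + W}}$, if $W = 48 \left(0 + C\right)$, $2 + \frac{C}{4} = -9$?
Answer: $\sqrt{-13058 + 2 i \sqrt{5449}} \approx 0.646 + 114.27 i$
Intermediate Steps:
$C = -44$ ($C = -8 + 4 \left(-9\right) = -8 - 36 = -44$)
$W = -2112$ ($W = 48 \left(0 - 44\right) = 48 \left(-44\right) = -2112$)
$\sqrt{-13058 + \sqrt{-19684 + W}} = \sqrt{-13058 + \sqrt{-19684 - 2112}} = \sqrt{-13058 + \sqrt{-21796}} = \sqrt{-13058 + 2 i \sqrt{5449}}$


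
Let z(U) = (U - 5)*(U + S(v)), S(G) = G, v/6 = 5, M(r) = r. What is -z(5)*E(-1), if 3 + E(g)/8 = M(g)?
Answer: 0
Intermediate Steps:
v = 30 (v = 6*5 = 30)
E(g) = -24 + 8*g
z(U) = (-5 + U)*(30 + U) (z(U) = (U - 5)*(U + 30) = (-5 + U)*(30 + U))
-z(5)*E(-1) = -(-150 + 5² + 25*5)*(-24 + 8*(-1)) = -(-150 + 25 + 125)*(-24 - 8) = -0*(-32) = -1*0 = 0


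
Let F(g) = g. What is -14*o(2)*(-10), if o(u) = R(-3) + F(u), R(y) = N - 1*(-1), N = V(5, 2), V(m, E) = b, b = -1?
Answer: 280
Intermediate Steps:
V(m, E) = -1
N = -1
R(y) = 0 (R(y) = -1 - 1*(-1) = -1 + 1 = 0)
o(u) = u (o(u) = 0 + u = u)
-14*o(2)*(-10) = -14*2*(-10) = -28*(-10) = 280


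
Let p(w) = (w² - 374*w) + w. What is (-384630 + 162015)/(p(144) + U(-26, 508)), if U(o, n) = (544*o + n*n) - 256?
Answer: -222615/210688 ≈ -1.0566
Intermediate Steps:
U(o, n) = -256 + n² + 544*o (U(o, n) = (544*o + n²) - 256 = (n² + 544*o) - 256 = -256 + n² + 544*o)
p(w) = w² - 373*w
(-384630 + 162015)/(p(144) + U(-26, 508)) = (-384630 + 162015)/(144*(-373 + 144) + (-256 + 508² + 544*(-26))) = -222615/(144*(-229) + (-256 + 258064 - 14144)) = -222615/(-32976 + 243664) = -222615/210688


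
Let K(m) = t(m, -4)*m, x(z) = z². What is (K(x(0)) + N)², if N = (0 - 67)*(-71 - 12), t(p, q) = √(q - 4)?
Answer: 30924721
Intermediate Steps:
t(p, q) = √(-4 + q)
K(m) = 2*I*m*√2 (K(m) = √(-4 - 4)*m = √(-8)*m = (2*I*√2)*m = 2*I*m*√2)
N = 5561 (N = -67*(-83) = 5561)
(K(x(0)) + N)² = (2*I*0²*√2 + 5561)² = (2*I*0*√2 + 5561)² = (0 + 5561)² = 5561² = 30924721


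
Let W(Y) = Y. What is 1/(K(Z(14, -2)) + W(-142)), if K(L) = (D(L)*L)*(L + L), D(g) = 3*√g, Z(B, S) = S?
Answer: -71/10658 - 6*I*√2/5329 ≈ -0.0066617 - 0.0015923*I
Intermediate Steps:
K(L) = 6*L^(5/2) (K(L) = ((3*√L)*L)*(L + L) = (3*L^(3/2))*(2*L) = 6*L^(5/2))
1/(K(Z(14, -2)) + W(-142)) = 1/(6*(-2)^(5/2) - 142) = 1/(6*(4*I*√2) - 142) = 1/(24*I*√2 - 142) = 1/(-142 + 24*I*√2)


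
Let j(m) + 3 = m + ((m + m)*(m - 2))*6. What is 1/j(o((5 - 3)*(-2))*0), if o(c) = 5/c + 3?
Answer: -⅓ ≈ -0.33333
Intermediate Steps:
o(c) = 3 + 5/c
j(m) = -3 + m + 12*m*(-2 + m) (j(m) = -3 + (m + ((m + m)*(m - 2))*6) = -3 + (m + ((2*m)*(-2 + m))*6) = -3 + (m + (2*m*(-2 + m))*6) = -3 + (m + 12*m*(-2 + m)) = -3 + m + 12*m*(-2 + m))
1/j(o((5 - 3)*(-2))*0) = 1/(-3 - 23*(3 + 5/(((5 - 3)*(-2))))*0 + 12*((3 + 5/(((5 - 3)*(-2))))*0)²) = 1/(-3 - 23*(3 + 5/((2*(-2))))*0 + 12*((3 + 5/((2*(-2))))*0)²) = 1/(-3 - 23*(3 + 5/(-4))*0 + 12*((3 + 5/(-4))*0)²) = 1/(-3 - 23*(3 + 5*(-¼))*0 + 12*((3 + 5*(-¼))*0)²) = 1/(-3 - 23*(3 - 5/4)*0 + 12*((3 - 5/4)*0)²) = 1/(-3 - 161*0/4 + 12*((7/4)*0)²) = 1/(-3 - 23*0 + 12*0²) = 1/(-3 + 0 + 12*0) = 1/(-3 + 0 + 0) = 1/(-3) = -⅓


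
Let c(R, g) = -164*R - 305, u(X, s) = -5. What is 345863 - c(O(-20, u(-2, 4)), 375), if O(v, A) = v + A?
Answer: 342068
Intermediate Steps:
O(v, A) = A + v
c(R, g) = -305 - 164*R
345863 - c(O(-20, u(-2, 4)), 375) = 345863 - (-305 - 164*(-5 - 20)) = 345863 - (-305 - 164*(-25)) = 345863 - (-305 + 4100) = 345863 - 1*3795 = 345863 - 3795 = 342068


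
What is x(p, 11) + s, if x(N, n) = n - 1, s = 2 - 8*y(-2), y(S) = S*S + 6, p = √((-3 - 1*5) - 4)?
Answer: -68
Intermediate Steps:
p = 2*I*√3 (p = √((-3 - 5) - 4) = √(-8 - 4) = √(-12) = 2*I*√3 ≈ 3.4641*I)
y(S) = 6 + S² (y(S) = S² + 6 = 6 + S²)
s = -78 (s = 2 - 8*(6 + (-2)²) = 2 - 8*(6 + 4) = 2 - 8*10 = 2 - 80 = -78)
x(N, n) = -1 + n
x(p, 11) + s = (-1 + 11) - 78 = 10 - 78 = -68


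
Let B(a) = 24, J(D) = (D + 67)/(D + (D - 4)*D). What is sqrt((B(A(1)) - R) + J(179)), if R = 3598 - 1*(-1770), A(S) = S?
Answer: I*sqrt(331495188970)/7876 ≈ 73.103*I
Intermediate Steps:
J(D) = (67 + D)/(D + D*(-4 + D)) (J(D) = (67 + D)/(D + (-4 + D)*D) = (67 + D)/(D + D*(-4 + D)))
R = 5368 (R = 3598 + 1770 = 5368)
sqrt((B(A(1)) - R) + J(179)) = sqrt((24 - 1*5368) + (67 + 179)/(179*(-3 + 179))) = sqrt((24 - 5368) + (1/179)*246/176) = sqrt(-5344 + (1/179)*(1/176)*246) = sqrt(-5344 + 123/15752) = sqrt(-84178565/15752) = I*sqrt(331495188970)/7876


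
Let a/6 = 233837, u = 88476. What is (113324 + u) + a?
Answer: 1604822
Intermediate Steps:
a = 1403022 (a = 6*233837 = 1403022)
(113324 + u) + a = (113324 + 88476) + 1403022 = 201800 + 1403022 = 1604822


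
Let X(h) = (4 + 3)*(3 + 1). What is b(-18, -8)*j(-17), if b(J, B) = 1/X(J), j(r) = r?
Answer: -17/28 ≈ -0.60714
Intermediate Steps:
X(h) = 28 (X(h) = 7*4 = 28)
b(J, B) = 1/28
b(-18, -8)*j(-17) = (1/28)*(-17) = -17/28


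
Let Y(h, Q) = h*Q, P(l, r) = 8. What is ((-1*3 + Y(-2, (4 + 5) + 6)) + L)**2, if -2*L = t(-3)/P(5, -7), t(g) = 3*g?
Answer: 269361/256 ≈ 1052.2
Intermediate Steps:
Y(h, Q) = Q*h
L = 9/16 (L = -3*(-3)/(2*8) = -(-9)/(2*8) = -1/2*(-9/8) = 9/16 ≈ 0.56250)
((-1*3 + Y(-2, (4 + 5) + 6)) + L)**2 = ((-1*3 + ((4 + 5) + 6)*(-2)) + 9/16)**2 = ((-3 + (9 + 6)*(-2)) + 9/16)**2 = ((-3 + 15*(-2)) + 9/16)**2 = ((-3 - 30) + 9/16)**2 = (-33 + 9/16)**2 = (-519/16)**2 = 269361/256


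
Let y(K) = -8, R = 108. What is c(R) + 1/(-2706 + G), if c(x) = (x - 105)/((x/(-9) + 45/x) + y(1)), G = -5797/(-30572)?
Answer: -597035536/3887935645 ≈ -0.15356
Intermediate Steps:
G = 5797/30572 (G = -5797*(-1/30572) = 5797/30572 ≈ 0.18962)
c(x) = (-105 + x)/(-8 + 45/x - x/9) (c(x) = (x - 105)/((x/(-9) + 45/x) - 8) = (-105 + x)/((x*(-1/9) + 45/x) - 8) = (-105 + x)/((-x/9 + 45/x) - 8) = (-105 + x)/((45/x - x/9) - 8) = (-105 + x)/(-8 + 45/x - x/9))
c(R) + 1/(-2706 + G) = 9*108*(-105 + 108)/(405 - 1*108**2 - 72*108) + 1/(-2706 + 5797/30572) = 9*108*3/(405 - 1*11664 - 7776) + 1/(-82722035/30572) = 9*108*3/(405 - 11664 - 7776) - 30572/82722035 = 9*108*3/(-19035) - 30572/82722035 = 9*108*(-1/19035)*3 - 30572/82722035 = -36/235 - 30572/82722035 = -597035536/3887935645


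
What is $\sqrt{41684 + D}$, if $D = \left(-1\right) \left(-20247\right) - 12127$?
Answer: $2 \sqrt{12451} \approx 223.17$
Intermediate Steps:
$D = 8120$ ($D = 20247 - 12127 = 8120$)
$\sqrt{41684 + D} = \sqrt{41684 + 8120} = \sqrt{49804} = 2 \sqrt{12451}$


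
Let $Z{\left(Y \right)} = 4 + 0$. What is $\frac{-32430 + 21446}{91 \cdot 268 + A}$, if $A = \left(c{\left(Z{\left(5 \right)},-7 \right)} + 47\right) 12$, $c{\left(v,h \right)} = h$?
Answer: $- \frac{2746}{6217} \approx -0.44169$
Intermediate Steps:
$Z{\left(Y \right)} = 4$
$A = 480$ ($A = \left(-7 + 47\right) 12 = 40 \cdot 12 = 480$)
$\frac{-32430 + 21446}{91 \cdot 268 + A} = \frac{-32430 + 21446}{91 \cdot 268 + 480} = - \frac{10984}{24388 + 480} = - \frac{10984}{24868} = \left(-10984\right) \frac{1}{24868} = - \frac{2746}{6217}$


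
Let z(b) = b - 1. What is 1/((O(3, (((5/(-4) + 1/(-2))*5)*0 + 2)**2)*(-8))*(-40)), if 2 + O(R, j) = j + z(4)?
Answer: 1/1600 ≈ 0.00062500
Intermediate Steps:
z(b) = -1 + b
O(R, j) = 1 + j (O(R, j) = -2 + (j + (-1 + 4)) = -2 + (j + 3) = -2 + (3 + j) = 1 + j)
1/((O(3, (((5/(-4) + 1/(-2))*5)*0 + 2)**2)*(-8))*(-40)) = 1/(((1 + (((5/(-4) + 1/(-2))*5)*0 + 2)**2)*(-8))*(-40)) = 1/(((1 + (((5*(-1/4) + 1*(-1/2))*5)*0 + 2)**2)*(-8))*(-40)) = 1/(((1 + (((-5/4 - 1/2)*5)*0 + 2)**2)*(-8))*(-40)) = 1/(((1 + (-7/4*5*0 + 2)**2)*(-8))*(-40)) = 1/(((1 + (-35/4*0 + 2)**2)*(-8))*(-40)) = 1/(((1 + (0 + 2)**2)*(-8))*(-40)) = 1/(((1 + 2**2)*(-8))*(-40)) = 1/(((1 + 4)*(-8))*(-40)) = 1/((5*(-8))*(-40)) = 1/(-40*(-40)) = 1/1600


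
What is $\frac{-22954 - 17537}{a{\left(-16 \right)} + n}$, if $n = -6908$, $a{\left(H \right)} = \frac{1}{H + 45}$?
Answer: $\frac{130471}{22259} \approx 5.8615$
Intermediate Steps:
$a{\left(H \right)} = \frac{1}{45 + H}$
$\frac{-22954 - 17537}{a{\left(-16 \right)} + n} = \frac{-22954 - 17537}{\frac{1}{45 - 16} - 6908} = - \frac{40491}{\frac{1}{29} - 6908} = - \frac{40491}{- \frac{200331}{29}} = \left(-40491\right) \left(- \frac{29}{200331}\right) = \frac{130471}{22259}$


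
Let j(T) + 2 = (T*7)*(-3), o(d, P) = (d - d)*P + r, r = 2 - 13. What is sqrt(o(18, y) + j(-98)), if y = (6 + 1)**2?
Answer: sqrt(2045) ≈ 45.222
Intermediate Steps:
y = 49 (y = 7**2 = 49)
r = -11
o(d, P) = -11 (o(d, P) = (d - d)*P - 11 = 0*P - 11 = 0 - 11 = -11)
j(T) = -2 - 21*T (j(T) = -2 + (T*7)*(-3) = -2 + (7*T)*(-3) = -2 - 21*T)
sqrt(o(18, y) + j(-98)) = sqrt(-11 + (-2 - 21*(-98))) = sqrt(-11 + (-2 + 2058)) = sqrt(-11 + 2056) = sqrt(2045)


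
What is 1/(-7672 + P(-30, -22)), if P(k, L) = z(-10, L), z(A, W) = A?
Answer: -1/7682 ≈ -0.00013017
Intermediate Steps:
P(k, L) = -10
1/(-7672 + P(-30, -22)) = 1/(-7672 - 10) = 1/(-7682) = -1/7682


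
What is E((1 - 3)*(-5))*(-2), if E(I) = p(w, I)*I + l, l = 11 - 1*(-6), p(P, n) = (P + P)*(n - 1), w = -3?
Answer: 1046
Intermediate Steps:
p(P, n) = 2*P*(-1 + n) (p(P, n) = (2*P)*(-1 + n) = 2*P*(-1 + n))
l = 17 (l = 11 + 6 = 17)
E(I) = 17 + I*(6 - 6*I) (E(I) = (2*(-3)*(-1 + I))*I + 17 = (6 - 6*I)*I + 17 = I*(6 - 6*I) + 17 = 17 + I*(6 - 6*I))
E((1 - 3)*(-5))*(-2) = (17 - 6*(1 - 3)*(-5)*(-1 + (1 - 3)*(-5)))*(-2) = (17 - 6*(-2*(-5))*(-1 - 2*(-5)))*(-2) = (17 - 6*10*(-1 + 10))*(-2) = (17 - 6*10*9)*(-2) = (17 - 540)*(-2) = -523*(-2) = 1046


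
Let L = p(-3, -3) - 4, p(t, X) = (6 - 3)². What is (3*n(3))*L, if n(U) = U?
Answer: 45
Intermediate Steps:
p(t, X) = 9 (p(t, X) = 3² = 9)
L = 5 (L = 9 - 4 = 5)
(3*n(3))*L = (3*3)*5 = 9*5 = 45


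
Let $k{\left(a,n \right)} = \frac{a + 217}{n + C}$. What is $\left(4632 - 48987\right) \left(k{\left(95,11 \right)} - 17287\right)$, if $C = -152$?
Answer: $\frac{36042562515}{47} \approx 7.6686 \cdot 10^{8}$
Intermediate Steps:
$k{\left(a,n \right)} = \frac{217 + a}{-152 + n}$ ($k{\left(a,n \right)} = \frac{a + 217}{n - 152} = \frac{217 + a}{-152 + n}$)
$\left(4632 - 48987\right) \left(k{\left(95,11 \right)} - 17287\right) = \left(4632 - 48987\right) \left(\frac{217 + 95}{-152 + 11} - 17287\right) = - 44355 \left(\frac{1}{-141} \cdot 312 - 17287\right) = - 44355 \left(\left(- \frac{1}{141}\right) 312 - 17287\right) = - 44355 \left(- \frac{104}{47} - 17287\right) = \left(-44355\right) \left(- \frac{812593}{47}\right) = \frac{36042562515}{47}$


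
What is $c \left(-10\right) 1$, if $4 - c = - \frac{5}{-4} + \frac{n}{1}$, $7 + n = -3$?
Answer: $- \frac{255}{2} \approx -127.5$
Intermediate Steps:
$n = -10$ ($n = -7 - 3 = -10$)
$c = \frac{51}{4}$ ($c = 4 - \left(- \frac{5}{-4} - \frac{10}{1}\right) = 4 - \left(\left(-5\right) \left(- \frac{1}{4}\right) - 10\right) = 4 - \left(\frac{5}{4} - 10\right) = 4 - - \frac{35}{4} = 4 + \frac{35}{4} = \frac{51}{4} \approx 12.75$)
$c \left(-10\right) 1 = \frac{51}{4} \left(-10\right) 1 = \left(- \frac{255}{2}\right) 1 = - \frac{255}{2}$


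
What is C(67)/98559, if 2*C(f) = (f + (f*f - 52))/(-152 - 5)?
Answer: -2252/15473763 ≈ -0.00014554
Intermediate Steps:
C(f) = 26/157 - f/314 - f²/314 (C(f) = ((f + (f*f - 52))/(-152 - 5))/2 = ((f + (f² - 52))/(-157))/2 = ((f + (-52 + f²))*(-1/157))/2 = ((-52 + f + f²)*(-1/157))/2 = (52/157 - f/157 - f²/157)/2 = 26/157 - f/314 - f²/314)
C(67)/98559 = (26/157 - 1/314*67 - 1/314*67²)/98559 = (26/157 - 67/314 - 1/314*4489)*(1/98559) = (26/157 - 67/314 - 4489/314)*(1/98559) = -2252/157*1/98559 = -2252/15473763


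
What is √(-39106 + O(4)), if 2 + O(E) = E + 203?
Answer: I*√38901 ≈ 197.23*I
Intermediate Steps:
O(E) = 201 + E (O(E) = -2 + (E + 203) = -2 + (203 + E) = 201 + E)
√(-39106 + O(4)) = √(-39106 + (201 + 4)) = √(-39106 + 205) = √(-38901) = I*√38901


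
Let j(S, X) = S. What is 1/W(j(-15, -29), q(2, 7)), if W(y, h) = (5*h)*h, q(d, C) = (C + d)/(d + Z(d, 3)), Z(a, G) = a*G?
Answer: 64/405 ≈ 0.15802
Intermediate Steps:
Z(a, G) = G*a
q(d, C) = (C + d)/(4*d) (q(d, C) = (C + d)/(d + 3*d) = (C + d)/((4*d)) = (C + d)*(1/(4*d)) = (C + d)/(4*d))
W(y, h) = 5*h**2
1/W(j(-15, -29), q(2, 7)) = 1/(5*((1/4)*(7 + 2)/2)**2) = 1/(5*((1/4)*(1/2)*9)**2) = 1/(5*(9/8)**2) = 1/(5*(81/64)) = 1/(405/64) = 64/405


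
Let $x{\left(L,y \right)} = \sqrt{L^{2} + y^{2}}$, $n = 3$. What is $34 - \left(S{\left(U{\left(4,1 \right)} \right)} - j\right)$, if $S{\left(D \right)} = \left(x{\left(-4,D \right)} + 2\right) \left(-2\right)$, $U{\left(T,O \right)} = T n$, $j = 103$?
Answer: $141 + 8 \sqrt{10} \approx 166.3$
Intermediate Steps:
$U{\left(T,O \right)} = 3 T$ ($U{\left(T,O \right)} = T 3 = 3 T$)
$S{\left(D \right)} = -4 - 2 \sqrt{16 + D^{2}}$ ($S{\left(D \right)} = \left(\sqrt{\left(-4\right)^{2} + D^{2}} + 2\right) \left(-2\right) = \left(\sqrt{16 + D^{2}} + 2\right) \left(-2\right) = \left(2 + \sqrt{16 + D^{2}}\right) \left(-2\right) = -4 - 2 \sqrt{16 + D^{2}}$)
$34 - \left(S{\left(U{\left(4,1 \right)} \right)} - j\right) = 34 - \left(\left(-4 - 2 \sqrt{16 + \left(3 \cdot 4\right)^{2}}\right) - 103\right) = 34 - \left(\left(-4 - 2 \sqrt{16 + 12^{2}}\right) - 103\right) = 34 - \left(\left(-4 - 2 \sqrt{16 + 144}\right) - 103\right) = 34 - \left(\left(-4 - 2 \sqrt{160}\right) - 103\right) = 34 - \left(\left(-4 - 2 \cdot 4 \sqrt{10}\right) - 103\right) = 34 - \left(\left(-4 - 8 \sqrt{10}\right) - 103\right) = 34 - \left(-107 - 8 \sqrt{10}\right) = 34 + \left(107 + 8 \sqrt{10}\right) = 141 + 8 \sqrt{10}$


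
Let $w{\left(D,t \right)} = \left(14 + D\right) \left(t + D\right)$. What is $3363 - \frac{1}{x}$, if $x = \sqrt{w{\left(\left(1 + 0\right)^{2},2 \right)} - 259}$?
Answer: $3363 + \frac{i \sqrt{214}}{214} \approx 3363.0 + 0.068359 i$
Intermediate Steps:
$w{\left(D,t \right)} = \left(14 + D\right) \left(D + t\right)$
$x = i \sqrt{214}$ ($x = \sqrt{\left(\left(\left(1 + 0\right)^{2}\right)^{2} + 14 \left(1 + 0\right)^{2} + 14 \cdot 2 + \left(1 + 0\right)^{2} \cdot 2\right) - 259} = \sqrt{\left(\left(1^{2}\right)^{2} + 14 \cdot 1^{2} + 28 + 1^{2} \cdot 2\right) - 259} = \sqrt{\left(1^{2} + 14 \cdot 1 + 28 + 1 \cdot 2\right) - 259} = \sqrt{\left(1 + 14 + 28 + 2\right) - 259} = \sqrt{45 - 259} = \sqrt{-214} = i \sqrt{214} \approx 14.629 i$)
$3363 - \frac{1}{x} = 3363 - \frac{1}{i \sqrt{214}} = 3363 - - \frac{i \sqrt{214}}{214} = 3363 + \frac{i \sqrt{214}}{214}$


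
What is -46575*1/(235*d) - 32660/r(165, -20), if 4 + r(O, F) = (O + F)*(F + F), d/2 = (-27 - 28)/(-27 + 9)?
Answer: -20107612/750167 ≈ -26.804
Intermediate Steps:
d = 55/9 (d = 2*((-27 - 28)/(-27 + 9)) = 2*(-55/(-18)) = 2*(-55*(-1/18)) = 2*(55/18) = 55/9 ≈ 6.1111)
r(O, F) = -4 + 2*F*(F + O) (r(O, F) = -4 + (O + F)*(F + F) = -4 + (F + O)*(2*F) = -4 + 2*F*(F + O))
-46575*1/(235*d) - 32660/r(165, -20) = -46575/((55/9)*235) - 32660/(-4 + 2*(-20)² + 2*(-20)*165) = -46575/12925/9 - 32660/(-4 + 2*400 - 6600) = -46575*9/12925 - 32660/(-4 + 800 - 6600) = -16767/517 - 32660/(-5804) = -16767/517 - 32660*(-1/5804) = -16767/517 + 8165/1451 = -20107612/750167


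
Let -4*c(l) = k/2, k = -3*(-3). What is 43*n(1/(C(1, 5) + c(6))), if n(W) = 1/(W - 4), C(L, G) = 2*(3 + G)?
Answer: -5117/468 ≈ -10.934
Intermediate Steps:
C(L, G) = 6 + 2*G
k = 9
c(l) = -9/8 (c(l) = -9/(4*2) = -¼*9/2 = -9/8)
n(W) = 1/(-4 + W)
43*n(1/(C(1, 5) + c(6))) = 43/(-4 + 1/((6 + 2*5) - 9/8)) = 43/(-4 + 1/((6 + 10) - 9/8)) = 43/(-4 + 1/(16 - 9/8)) = 43/(-4 + 1/(119/8)) = 43/(-4 + 8/119) = 43/(-468/119) = 43*(-119/468) = -5117/468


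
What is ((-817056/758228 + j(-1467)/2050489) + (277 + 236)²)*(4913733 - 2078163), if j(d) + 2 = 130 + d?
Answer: 290048480325571894987260/388684543373 ≈ 7.4623e+11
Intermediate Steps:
j(d) = 128 + d (j(d) = -2 + (130 + d) = 128 + d)
((-817056/758228 + j(-1467)/2050489) + (277 + 236)²)*(4913733 - 2078163) = ((-817056/758228 + (128 - 1467)/2050489) + (277 + 236)²)*(4913733 - 2078163) = ((-817056*1/758228 - 1339*1/2050489) + 513²)*2835570 = ((-204264/189557 - 1339/2050489) + 263169)*2835570 = (-419094901919/388684543373 + 263169)*2835570 = (102289303500027118/388684543373)*2835570 = 290048480325571894987260/388684543373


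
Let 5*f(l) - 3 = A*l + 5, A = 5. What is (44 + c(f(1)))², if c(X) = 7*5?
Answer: 6241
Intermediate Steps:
f(l) = 8/5 + l (f(l) = ⅗ + (5*l + 5)/5 = ⅗ + (5 + 5*l)/5 = ⅗ + (1 + l) = 8/5 + l)
c(X) = 35
(44 + c(f(1)))² = (44 + 35)² = 79² = 6241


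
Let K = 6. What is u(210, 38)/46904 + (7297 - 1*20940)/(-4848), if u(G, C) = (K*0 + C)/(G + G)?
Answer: 466602289/165805640 ≈ 2.8142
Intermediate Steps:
u(G, C) = C/(2*G) (u(G, C) = (6*0 + C)/(G + G) = (0 + C)/((2*G)) = C*(1/(2*G)) = C/(2*G))
u(210, 38)/46904 + (7297 - 1*20940)/(-4848) = ((½)*38/210)/46904 + (7297 - 1*20940)/(-4848) = ((½)*38*(1/210))*(1/46904) + (7297 - 20940)*(-1/4848) = (19/210)*(1/46904) - 13643*(-1/4848) = 19/9849840 + 13643/4848 = 466602289/165805640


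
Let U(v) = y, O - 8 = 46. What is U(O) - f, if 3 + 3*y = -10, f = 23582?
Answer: -70759/3 ≈ -23586.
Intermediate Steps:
O = 54 (O = 8 + 46 = 54)
y = -13/3 (y = -1 + (1/3)*(-10) = -1 - 10/3 = -13/3 ≈ -4.3333)
U(v) = -13/3
U(O) - f = -13/3 - 1*23582 = -13/3 - 23582 = -70759/3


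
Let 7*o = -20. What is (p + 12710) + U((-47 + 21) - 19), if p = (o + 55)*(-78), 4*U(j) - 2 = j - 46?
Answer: 241377/28 ≈ 8620.6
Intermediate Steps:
o = -20/7 (o = (1/7)*(-20) = -20/7 ≈ -2.8571)
U(j) = -11 + j/4 (U(j) = 1/2 + (j - 46)/4 = 1/2 + (-46 + j)/4 = 1/2 + (-23/2 + j/4) = -11 + j/4)
p = -28470/7 (p = (-20/7 + 55)*(-78) = (365/7)*(-78) = -28470/7 ≈ -4067.1)
(p + 12710) + U((-47 + 21) - 19) = (-28470/7 + 12710) + (-11 + ((-47 + 21) - 19)/4) = 60500/7 + (-11 + (-26 - 19)/4) = 60500/7 + (-11 + (1/4)*(-45)) = 60500/7 + (-11 - 45/4) = 60500/7 - 89/4 = 241377/28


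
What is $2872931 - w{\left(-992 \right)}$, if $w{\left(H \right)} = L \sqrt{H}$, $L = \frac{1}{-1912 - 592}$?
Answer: $2872931 + \frac{i \sqrt{62}}{626} \approx 2.8729 \cdot 10^{6} + 0.012578 i$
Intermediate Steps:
$L = - \frac{1}{2504}$ ($L = \frac{1}{-2504} = - \frac{1}{2504} \approx -0.00039936$)
$w{\left(H \right)} = - \frac{\sqrt{H}}{2504}$
$2872931 - w{\left(-992 \right)} = 2872931 - - \frac{\sqrt{-992}}{2504} = 2872931 - - \frac{4 i \sqrt{62}}{2504} = 2872931 - - \frac{i \sqrt{62}}{626} = 2872931 + \frac{i \sqrt{62}}{626}$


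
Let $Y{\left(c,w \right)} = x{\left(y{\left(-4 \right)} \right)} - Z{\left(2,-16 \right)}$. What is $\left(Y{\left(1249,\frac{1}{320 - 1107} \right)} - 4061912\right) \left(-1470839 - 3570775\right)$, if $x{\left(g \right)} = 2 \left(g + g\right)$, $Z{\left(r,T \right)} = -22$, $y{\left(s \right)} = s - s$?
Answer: $20478481490460$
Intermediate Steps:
$y{\left(s \right)} = 0$
$x{\left(g \right)} = 4 g$ ($x{\left(g \right)} = 2 \cdot 2 g = 4 g$)
$Y{\left(c,w \right)} = 22$ ($Y{\left(c,w \right)} = 4 \cdot 0 - -22 = 0 + 22 = 22$)
$\left(Y{\left(1249,\frac{1}{320 - 1107} \right)} - 4061912\right) \left(-1470839 - 3570775\right) = \left(22 - 4061912\right) \left(-1470839 - 3570775\right) = \left(-4061890\right) \left(-5041614\right) = 20478481490460$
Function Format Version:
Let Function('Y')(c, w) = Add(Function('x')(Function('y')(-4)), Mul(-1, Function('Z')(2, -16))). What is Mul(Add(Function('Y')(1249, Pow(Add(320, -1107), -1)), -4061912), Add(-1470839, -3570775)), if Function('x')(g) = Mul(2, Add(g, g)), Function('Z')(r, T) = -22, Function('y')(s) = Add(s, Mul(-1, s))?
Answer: 20478481490460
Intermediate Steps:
Function('y')(s) = 0
Function('x')(g) = Mul(4, g) (Function('x')(g) = Mul(2, Mul(2, g)) = Mul(4, g))
Function('Y')(c, w) = 22 (Function('Y')(c, w) = Add(Mul(4, 0), Mul(-1, -22)) = Add(0, 22) = 22)
Mul(Add(Function('Y')(1249, Pow(Add(320, -1107), -1)), -4061912), Add(-1470839, -3570775)) = Mul(Add(22, -4061912), Add(-1470839, -3570775)) = Mul(-4061890, -5041614) = 20478481490460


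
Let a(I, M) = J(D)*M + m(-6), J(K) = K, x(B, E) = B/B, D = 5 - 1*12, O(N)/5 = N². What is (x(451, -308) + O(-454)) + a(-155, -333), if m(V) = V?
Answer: 1032906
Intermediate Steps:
O(N) = 5*N²
D = -7 (D = 5 - 12 = -7)
x(B, E) = 1
a(I, M) = -6 - 7*M (a(I, M) = -7*M - 6 = -6 - 7*M)
(x(451, -308) + O(-454)) + a(-155, -333) = (1 + 5*(-454)²) + (-6 - 7*(-333)) = (1 + 5*206116) + (-6 + 2331) = (1 + 1030580) + 2325 = 1030581 + 2325 = 1032906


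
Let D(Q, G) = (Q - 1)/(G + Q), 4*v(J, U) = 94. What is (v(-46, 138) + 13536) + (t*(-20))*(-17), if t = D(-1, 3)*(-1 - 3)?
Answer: 29839/2 ≈ 14920.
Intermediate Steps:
v(J, U) = 47/2 (v(J, U) = (¼)*94 = 47/2)
D(Q, G) = (-1 + Q)/(G + Q)
t = 4 (t = ((-1 - 1)/(3 - 1))*(-1 - 3) = (-2/2)*(-4) = ((½)*(-2))*(-4) = -1*(-4) = 4)
(v(-46, 138) + 13536) + (t*(-20))*(-17) = (47/2 + 13536) + (4*(-20))*(-17) = 27119/2 - 80*(-17) = 27119/2 + 1360 = 29839/2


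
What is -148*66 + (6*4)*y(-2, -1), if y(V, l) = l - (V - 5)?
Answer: -9624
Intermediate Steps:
y(V, l) = 5 + l - V (y(V, l) = l - (-5 + V) = l + (5 - V) = 5 + l - V)
-148*66 + (6*4)*y(-2, -1) = -148*66 + (6*4)*(5 - 1 - 1*(-2)) = -9768 + 24*(5 - 1 + 2) = -9768 + 24*6 = -9768 + 144 = -9624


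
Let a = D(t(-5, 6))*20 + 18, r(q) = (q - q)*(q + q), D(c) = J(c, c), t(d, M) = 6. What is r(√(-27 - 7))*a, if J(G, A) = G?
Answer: 0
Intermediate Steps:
D(c) = c
r(q) = 0 (r(q) = 0*(2*q) = 0)
a = 138 (a = 6*20 + 18 = 120 + 18 = 138)
r(√(-27 - 7))*a = 0*138 = 0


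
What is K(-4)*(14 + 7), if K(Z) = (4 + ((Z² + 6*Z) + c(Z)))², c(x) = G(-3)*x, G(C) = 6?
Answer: 16464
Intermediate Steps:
c(x) = 6*x
K(Z) = (4 + Z² + 12*Z)² (K(Z) = (4 + ((Z² + 6*Z) + 6*Z))² = (4 + (Z² + 12*Z))² = (4 + Z² + 12*Z)²)
K(-4)*(14 + 7) = (4 + (-4)² + 12*(-4))²*(14 + 7) = (4 + 16 - 48)²*21 = (-28)²*21 = 784*21 = 16464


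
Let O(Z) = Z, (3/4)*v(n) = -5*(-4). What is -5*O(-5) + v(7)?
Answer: 155/3 ≈ 51.667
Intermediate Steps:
v(n) = 80/3 (v(n) = 4*(-5*(-4))/3 = (4/3)*20 = 80/3)
-5*O(-5) + v(7) = -5*(-5) + 80/3 = 25 + 80/3 = 155/3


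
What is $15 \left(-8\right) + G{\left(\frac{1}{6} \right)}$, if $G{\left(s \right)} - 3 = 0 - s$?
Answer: $- \frac{703}{6} \approx -117.17$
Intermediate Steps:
$G{\left(s \right)} = 3 - s$ ($G{\left(s \right)} = 3 + \left(0 - s\right) = 3 - s$)
$15 \left(-8\right) + G{\left(\frac{1}{6} \right)} = 15 \left(-8\right) + \left(3 - \frac{1}{6}\right) = -120 + \left(3 - \frac{1}{6}\right) = -120 + \frac{17}{6} = - \frac{703}{6}$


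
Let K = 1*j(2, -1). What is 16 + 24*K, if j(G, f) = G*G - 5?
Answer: -8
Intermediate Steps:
j(G, f) = -5 + G² (j(G, f) = G² - 5 = -5 + G²)
K = -1 (K = 1*(-5 + 2²) = 1*(-5 + 4) = 1*(-1) = -1)
16 + 24*K = 16 + 24*(-1) = 16 - 24 = -8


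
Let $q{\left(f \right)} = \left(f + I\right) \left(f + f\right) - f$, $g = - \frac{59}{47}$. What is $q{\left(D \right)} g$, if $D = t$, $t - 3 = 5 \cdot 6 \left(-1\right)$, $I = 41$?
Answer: $\frac{43011}{47} \approx 915.13$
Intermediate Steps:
$g = - \frac{59}{47}$ ($g = \left(-59\right) \frac{1}{47} = - \frac{59}{47} \approx -1.2553$)
$t = -27$ ($t = 3 + 5 \cdot 6 \left(-1\right) = 3 + 30 \left(-1\right) = 3 - 30 = -27$)
$D = -27$
$q{\left(f \right)} = - f + 2 f \left(41 + f\right)$ ($q{\left(f \right)} = \left(f + 41\right) \left(f + f\right) - f = \left(41 + f\right) 2 f - f = 2 f \left(41 + f\right) - f = - f + 2 f \left(41 + f\right)$)
$q{\left(D \right)} g = - 27 \left(81 + 2 \left(-27\right)\right) \left(- \frac{59}{47}\right) = - 27 \left(81 - 54\right) \left(- \frac{59}{47}\right) = \left(-27\right) 27 \left(- \frac{59}{47}\right) = \left(-729\right) \left(- \frac{59}{47}\right) = \frac{43011}{47}$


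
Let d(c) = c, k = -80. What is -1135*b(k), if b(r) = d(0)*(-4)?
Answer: 0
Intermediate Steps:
b(r) = 0 (b(r) = 0*(-4) = 0)
-1135*b(k) = -1135*0 = 0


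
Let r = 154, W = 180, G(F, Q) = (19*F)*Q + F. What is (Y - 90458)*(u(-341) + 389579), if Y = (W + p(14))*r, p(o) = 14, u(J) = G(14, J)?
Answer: -18107172234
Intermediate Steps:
G(F, Q) = F + 19*F*Q (G(F, Q) = 19*F*Q + F = F + 19*F*Q)
u(J) = 14 + 266*J (u(J) = 14*(1 + 19*J) = 14 + 266*J)
Y = 29876 (Y = (180 + 14)*154 = 194*154 = 29876)
(Y - 90458)*(u(-341) + 389579) = (29876 - 90458)*((14 + 266*(-341)) + 389579) = -60582*((14 - 90706) + 389579) = -60582*(-90692 + 389579) = -60582*298887 = -18107172234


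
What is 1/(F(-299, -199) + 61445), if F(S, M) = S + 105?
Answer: 1/61251 ≈ 1.6326e-5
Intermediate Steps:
F(S, M) = 105 + S
1/(F(-299, -199) + 61445) = 1/((105 - 299) + 61445) = 1/(-194 + 61445) = 1/61251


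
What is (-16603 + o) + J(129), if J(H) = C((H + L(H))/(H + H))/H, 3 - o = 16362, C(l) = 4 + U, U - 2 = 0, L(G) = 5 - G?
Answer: -1417364/43 ≈ -32962.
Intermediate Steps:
U = 2 (U = 2 + 0 = 2)
C(l) = 6 (C(l) = 4 + 2 = 6)
o = -16359 (o = 3 - 1*16362 = 3 - 16362 = -16359)
J(H) = 6/H
(-16603 + o) + J(129) = (-16603 - 16359) + 6/129 = -32962 + 6*(1/129) = -32962 + 2/43 = -1417364/43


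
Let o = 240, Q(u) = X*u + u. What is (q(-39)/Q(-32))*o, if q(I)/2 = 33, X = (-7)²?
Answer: -99/10 ≈ -9.9000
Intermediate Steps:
X = 49
Q(u) = 50*u (Q(u) = 49*u + u = 50*u)
q(I) = 66 (q(I) = 2*33 = 66)
(q(-39)/Q(-32))*o = (66/((50*(-32))))*240 = (66/(-1600))*240 = (66*(-1/1600))*240 = -33/800*240 = -99/10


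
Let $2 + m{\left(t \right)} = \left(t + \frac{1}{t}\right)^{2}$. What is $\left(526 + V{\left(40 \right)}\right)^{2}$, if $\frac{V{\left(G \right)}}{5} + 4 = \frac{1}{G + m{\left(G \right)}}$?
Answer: $\frac{1762926717189280036}{6885381248001} \approx 2.5604 \cdot 10^{5}$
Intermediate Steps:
$m{\left(t \right)} = -2 + \left(t + \frac{1}{t}\right)^{2}$
$V{\left(G \right)} = -20 + \frac{5}{G + \frac{1 + G^{4}}{G^{2}}}$
$\left(526 + V{\left(40 \right)}\right)^{2} = \left(526 + \frac{5 \left(-4 - 4 \cdot 40^{4} + 40^{2} \left(1 - 160\right)\right)}{1 + 40^{3} + 40^{4}}\right)^{2} = \left(526 + \frac{5 \left(-4 - 10240000 + 1600 \left(1 - 160\right)\right)}{1 + 64000 + 2560000}\right)^{2} = \left(526 + \frac{5 \left(-4 - 10240000 + 1600 \left(-159\right)\right)}{2624001}\right)^{2} = \left(526 + 5 \cdot \frac{1}{2624001} \left(-4 - 10240000 - 254400\right)\right)^{2} = \left(526 + 5 \cdot \frac{1}{2624001} \left(-10494404\right)\right)^{2} = \left(526 - \frac{52472020}{2624001}\right)^{2} = \left(\frac{1327752506}{2624001}\right)^{2} = \frac{1762926717189280036}{6885381248001}$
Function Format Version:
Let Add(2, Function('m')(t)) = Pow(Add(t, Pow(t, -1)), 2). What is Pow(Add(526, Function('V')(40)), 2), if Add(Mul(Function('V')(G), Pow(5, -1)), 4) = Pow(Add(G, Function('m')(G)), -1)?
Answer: Rational(1762926717189280036, 6885381248001) ≈ 2.5604e+5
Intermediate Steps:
Function('m')(t) = Add(-2, Pow(Add(t, Pow(t, -1)), 2))
Function('V')(G) = Add(-20, Mul(5, Pow(Add(G, Mul(Pow(G, -2), Add(1, Pow(G, 4)))), -1)))
Pow(Add(526, Function('V')(40)), 2) = Pow(Add(526, Mul(5, Pow(Add(1, Pow(40, 3), Pow(40, 4)), -1), Add(-4, Mul(-4, Pow(40, 4)), Mul(Pow(40, 2), Add(1, Mul(-4, 40)))))), 2) = Pow(Add(526, Mul(5, Pow(Add(1, 64000, 2560000), -1), Add(-4, Mul(-4, 2560000), Mul(1600, Add(1, -160))))), 2) = Pow(Add(526, Mul(5, Pow(2624001, -1), Add(-4, -10240000, Mul(1600, -159)))), 2) = Pow(Add(526, Mul(5, Rational(1, 2624001), Add(-4, -10240000, -254400))), 2) = Pow(Add(526, Mul(5, Rational(1, 2624001), -10494404)), 2) = Pow(Add(526, Rational(-52472020, 2624001)), 2) = Pow(Rational(1327752506, 2624001), 2) = Rational(1762926717189280036, 6885381248001)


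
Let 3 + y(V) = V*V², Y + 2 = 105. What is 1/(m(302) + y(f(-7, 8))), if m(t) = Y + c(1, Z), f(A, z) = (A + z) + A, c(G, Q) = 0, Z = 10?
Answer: -1/116 ≈ -0.0086207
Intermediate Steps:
f(A, z) = z + 2*A
Y = 103 (Y = -2 + 105 = 103)
y(V) = -3 + V³ (y(V) = -3 + V*V² = -3 + V³)
m(t) = 103 (m(t) = 103 + 0 = 103)
1/(m(302) + y(f(-7, 8))) = 1/(103 + (-3 + (8 + 2*(-7))³)) = 1/(103 + (-3 + (8 - 14)³)) = 1/(103 + (-3 + (-6)³)) = 1/(103 + (-3 - 216)) = 1/(103 - 219) = 1/(-116) = -1/116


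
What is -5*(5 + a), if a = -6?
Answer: 5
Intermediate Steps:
-5*(5 + a) = -5*(5 - 6) = -5*(-1) = 5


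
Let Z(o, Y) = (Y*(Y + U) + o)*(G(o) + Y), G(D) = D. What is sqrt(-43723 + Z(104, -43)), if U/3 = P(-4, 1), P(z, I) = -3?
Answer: sqrt(99017) ≈ 314.67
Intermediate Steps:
U = -9 (U = 3*(-3) = -9)
Z(o, Y) = (Y + o)*(o + Y*(-9 + Y)) (Z(o, Y) = (Y*(Y - 9) + o)*(o + Y) = (Y*(-9 + Y) + o)*(Y + o) = (o + Y*(-9 + Y))*(Y + o) = (Y + o)*(o + Y*(-9 + Y)))
sqrt(-43723 + Z(104, -43)) = sqrt(-43723 + ((-43)**3 + 104**2 - 9*(-43)**2 + 104*(-43)**2 - 8*(-43)*104)) = sqrt(-43723 + (-79507 + 10816 - 9*1849 + 104*1849 + 35776)) = sqrt(-43723 + (-79507 + 10816 - 16641 + 192296 + 35776)) = sqrt(-43723 + 142740) = sqrt(99017)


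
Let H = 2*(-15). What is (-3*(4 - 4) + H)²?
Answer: 900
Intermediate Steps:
H = -30
(-3*(4 - 4) + H)² = (-3*(4 - 4) - 30)² = (-3*0 - 30)² = (0 - 30)² = (-30)² = 900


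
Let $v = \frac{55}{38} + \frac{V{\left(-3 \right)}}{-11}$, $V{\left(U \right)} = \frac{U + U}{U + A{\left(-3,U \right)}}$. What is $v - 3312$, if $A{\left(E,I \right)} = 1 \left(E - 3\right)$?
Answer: $- \frac{4151509}{1254} \approx -3310.6$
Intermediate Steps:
$A{\left(E,I \right)} = -3 + E$ ($A{\left(E,I \right)} = 1 \left(-3 + E\right) = -3 + E$)
$V{\left(U \right)} = \frac{2 U}{-6 + U}$ ($V{\left(U \right)} = \frac{U + U}{U - 6} = \frac{2 U}{U - 6} = \frac{2 U}{-6 + U}$)
$v = \frac{1739}{1254}$ ($v = \frac{55}{38} + \frac{2 \left(-3\right) \frac{1}{-6 - 3}}{-11} = 55 \cdot \frac{1}{38} + 2 \left(-3\right) \frac{1}{-9} \left(- \frac{1}{11}\right) = \frac{55}{38} + 2 \left(-3\right) \left(- \frac{1}{9}\right) \left(- \frac{1}{11}\right) = \frac{55}{38} + \frac{2}{3} \left(- \frac{1}{11}\right) = \frac{55}{38} - \frac{2}{33} = \frac{1739}{1254} \approx 1.3868$)
$v - 3312 = \frac{1739}{1254} - 3312 = - \frac{4151509}{1254}$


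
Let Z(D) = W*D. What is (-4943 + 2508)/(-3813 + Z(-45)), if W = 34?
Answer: 2435/5343 ≈ 0.45574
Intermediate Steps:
Z(D) = 34*D
(-4943 + 2508)/(-3813 + Z(-45)) = (-4943 + 2508)/(-3813 + 34*(-45)) = -2435/(-3813 - 1530) = -2435/(-5343) = -2435*(-1/5343) = 2435/5343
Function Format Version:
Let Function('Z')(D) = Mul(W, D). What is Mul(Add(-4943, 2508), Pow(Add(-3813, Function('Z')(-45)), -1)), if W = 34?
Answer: Rational(2435, 5343) ≈ 0.45574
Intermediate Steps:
Function('Z')(D) = Mul(34, D)
Mul(Add(-4943, 2508), Pow(Add(-3813, Function('Z')(-45)), -1)) = Mul(Add(-4943, 2508), Pow(Add(-3813, Mul(34, -45)), -1)) = Mul(-2435, Pow(Add(-3813, -1530), -1)) = Mul(-2435, Pow(-5343, -1)) = Mul(-2435, Rational(-1, 5343)) = Rational(2435, 5343)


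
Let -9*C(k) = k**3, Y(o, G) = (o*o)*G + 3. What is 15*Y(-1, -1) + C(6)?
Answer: 6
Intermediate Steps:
Y(o, G) = 3 + G*o**2 (Y(o, G) = o**2*G + 3 = G*o**2 + 3 = 3 + G*o**2)
C(k) = -k**3/9
15*Y(-1, -1) + C(6) = 15*(3 - 1*(-1)**2) - 1/9*6**3 = 15*(3 - 1*1) - 1/9*216 = 15*(3 - 1) - 24 = 15*2 - 24 = 30 - 24 = 6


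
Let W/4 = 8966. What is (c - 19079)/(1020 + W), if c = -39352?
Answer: -58431/36884 ≈ -1.5842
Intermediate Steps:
W = 35864 (W = 4*8966 = 35864)
(c - 19079)/(1020 + W) = (-39352 - 19079)/(1020 + 35864) = -58431/36884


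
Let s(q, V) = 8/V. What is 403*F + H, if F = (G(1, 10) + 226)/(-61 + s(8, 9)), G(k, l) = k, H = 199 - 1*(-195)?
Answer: -610175/541 ≈ -1127.9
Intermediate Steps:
H = 394 (H = 199 + 195 = 394)
F = -2043/541 (F = (1 + 226)/(-61 + 8/9) = 227/(-61 + 8*(⅑)) = 227/(-61 + 8/9) = 227/(-541/9) = 227*(-9/541) = -2043/541 ≈ -3.7763)
403*F + H = 403*(-2043/541) + 394 = -823329/541 + 394 = -610175/541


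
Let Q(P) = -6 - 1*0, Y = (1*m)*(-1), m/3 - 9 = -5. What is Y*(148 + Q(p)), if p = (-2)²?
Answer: -1704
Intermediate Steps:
m = 12 (m = 27 + 3*(-5) = 27 - 15 = 12)
p = 4
Y = -12 (Y = (1*12)*(-1) = 12*(-1) = -12)
Q(P) = -6 (Q(P) = -6 + 0 = -6)
Y*(148 + Q(p)) = -12*(148 - 6) = -12*142 = -1704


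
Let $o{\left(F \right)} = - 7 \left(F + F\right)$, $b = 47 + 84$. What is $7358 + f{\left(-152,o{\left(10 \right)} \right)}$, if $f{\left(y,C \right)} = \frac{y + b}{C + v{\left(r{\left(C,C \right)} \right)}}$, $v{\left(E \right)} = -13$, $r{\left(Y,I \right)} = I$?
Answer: $\frac{375265}{51} \approx 7358.1$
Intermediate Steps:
$b = 131$
$o{\left(F \right)} = - 14 F$ ($o{\left(F \right)} = - 7 \cdot 2 F = - 14 F$)
$f{\left(y,C \right)} = \frac{131 + y}{-13 + C}$ ($f{\left(y,C \right)} = \frac{y + 131}{C - 13} = \frac{131 + y}{-13 + C}$)
$7358 + f{\left(-152,o{\left(10 \right)} \right)} = 7358 + \frac{131 - 152}{-13 - 140} = 7358 + \frac{1}{-13 - 140} \left(-21\right) = 7358 + \frac{1}{-153} \left(-21\right) = 7358 - - \frac{7}{51} = 7358 + \frac{7}{51} = \frac{375265}{51}$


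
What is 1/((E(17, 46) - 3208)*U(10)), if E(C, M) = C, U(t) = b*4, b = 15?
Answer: -1/191460 ≈ -5.2230e-6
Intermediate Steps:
U(t) = 60 (U(t) = 15*4 = 60)
1/((E(17, 46) - 3208)*U(10)) = 1/((17 - 3208)*60) = (1/60)/(-3191) = -1/3191*1/60 = -1/191460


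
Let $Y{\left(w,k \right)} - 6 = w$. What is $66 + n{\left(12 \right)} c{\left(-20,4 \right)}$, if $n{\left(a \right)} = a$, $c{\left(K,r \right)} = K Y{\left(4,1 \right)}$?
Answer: $-2334$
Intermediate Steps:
$Y{\left(w,k \right)} = 6 + w$
$c{\left(K,r \right)} = 10 K$ ($c{\left(K,r \right)} = K \left(6 + 4\right) = K 10 = 10 K$)
$66 + n{\left(12 \right)} c{\left(-20,4 \right)} = 66 + 12 \cdot 10 \left(-20\right) = 66 + 12 \left(-200\right) = 66 - 2400 = -2334$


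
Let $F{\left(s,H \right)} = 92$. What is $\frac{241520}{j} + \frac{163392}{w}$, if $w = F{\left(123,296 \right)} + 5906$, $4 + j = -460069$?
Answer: $\frac{36861805328}{1379758927} \approx 26.716$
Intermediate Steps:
$j = -460073$ ($j = -4 - 460069 = -460073$)
$w = 5998$ ($w = 92 + 5906 = 5998$)
$\frac{241520}{j} + \frac{163392}{w} = \frac{241520}{-460073} + \frac{163392}{5998} = 241520 \left(- \frac{1}{460073}\right) + 163392 \cdot \frac{1}{5998} = - \frac{241520}{460073} + \frac{81696}{2999} = \frac{36861805328}{1379758927}$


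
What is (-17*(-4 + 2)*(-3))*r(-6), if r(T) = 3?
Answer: -306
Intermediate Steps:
(-17*(-4 + 2)*(-3))*r(-6) = -17*(-4 + 2)*(-3)*3 = -(-34)*(-3)*3 = -17*6*3 = -102*3 = -306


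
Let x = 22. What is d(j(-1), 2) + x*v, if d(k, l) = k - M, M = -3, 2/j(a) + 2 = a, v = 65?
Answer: 4297/3 ≈ 1432.3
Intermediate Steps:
j(a) = 2/(-2 + a)
d(k, l) = 3 + k (d(k, l) = k - 1*(-3) = k + 3 = 3 + k)
d(j(-1), 2) + x*v = (3 + 2/(-2 - 1)) + 22*65 = (3 + 2/(-3)) + 1430 = (3 + 2*(-⅓)) + 1430 = (3 - ⅔) + 1430 = 7/3 + 1430 = 4297/3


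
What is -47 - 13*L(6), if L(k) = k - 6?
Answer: -47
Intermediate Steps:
L(k) = -6 + k
-47 - 13*L(6) = -47 - 13*(-6 + 6) = -47 - 13*0 = -47 + 0 = -47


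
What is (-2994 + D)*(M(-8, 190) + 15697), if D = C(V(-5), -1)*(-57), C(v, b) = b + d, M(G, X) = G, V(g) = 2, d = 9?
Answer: -54127050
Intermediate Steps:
C(v, b) = 9 + b (C(v, b) = b + 9 = 9 + b)
D = -456 (D = (9 - 1)*(-57) = 8*(-57) = -456)
(-2994 + D)*(M(-8, 190) + 15697) = (-2994 - 456)*(-8 + 15697) = -3450*15689 = -54127050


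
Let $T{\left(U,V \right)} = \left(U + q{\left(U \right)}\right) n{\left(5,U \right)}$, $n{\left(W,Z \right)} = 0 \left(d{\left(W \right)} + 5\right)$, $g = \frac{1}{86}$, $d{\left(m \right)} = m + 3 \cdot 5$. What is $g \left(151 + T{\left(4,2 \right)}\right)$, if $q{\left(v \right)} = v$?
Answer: $\frac{151}{86} \approx 1.7558$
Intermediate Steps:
$d{\left(m \right)} = 15 + m$ ($d{\left(m \right)} = m + 15 = 15 + m$)
$g = \frac{1}{86} \approx 0.011628$
$n{\left(W,Z \right)} = 0$ ($n{\left(W,Z \right)} = 0 \left(\left(15 + W\right) + 5\right) = 0 \left(20 + W\right) = 0$)
$T{\left(U,V \right)} = 0$ ($T{\left(U,V \right)} = \left(U + U\right) 0 = 2 U 0 = 0$)
$g \left(151 + T{\left(4,2 \right)}\right) = \frac{151 + 0}{86} = \frac{1}{86} \cdot 151 = \frac{151}{86}$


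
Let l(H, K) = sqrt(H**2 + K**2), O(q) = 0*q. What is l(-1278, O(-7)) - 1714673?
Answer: -1713395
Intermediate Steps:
O(q) = 0
l(-1278, O(-7)) - 1714673 = sqrt((-1278)**2 + 0**2) - 1714673 = sqrt(1633284 + 0) - 1714673 = sqrt(1633284) - 1714673 = 1278 - 1714673 = -1713395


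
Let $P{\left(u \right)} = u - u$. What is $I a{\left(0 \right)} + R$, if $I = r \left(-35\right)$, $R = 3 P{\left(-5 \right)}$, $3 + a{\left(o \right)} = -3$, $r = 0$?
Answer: $0$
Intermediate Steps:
$a{\left(o \right)} = -6$ ($a{\left(o \right)} = -3 - 3 = -6$)
$P{\left(u \right)} = 0$
$R = 0$ ($R = 3 \cdot 0 = 0$)
$I = 0$ ($I = 0 \left(-35\right) = 0$)
$I a{\left(0 \right)} + R = 0 \left(-6\right) + 0 = 0 + 0 = 0$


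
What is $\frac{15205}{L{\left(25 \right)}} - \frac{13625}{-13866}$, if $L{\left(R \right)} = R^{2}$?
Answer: $\frac{43869631}{1733250} \approx 25.311$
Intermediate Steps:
$\frac{15205}{L{\left(25 \right)}} - \frac{13625}{-13866} = \frac{15205}{25^{2}} - \frac{13625}{-13866} = \frac{15205}{625} - - \frac{13625}{13866} = 15205 \cdot \frac{1}{625} + \frac{13625}{13866} = \frac{3041}{125} + \frac{13625}{13866} = \frac{43869631}{1733250}$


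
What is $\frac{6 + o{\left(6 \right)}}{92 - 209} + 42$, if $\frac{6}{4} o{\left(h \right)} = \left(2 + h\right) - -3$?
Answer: $\frac{14702}{351} \approx 41.886$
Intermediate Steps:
$o{\left(h \right)} = \frac{10}{3} + \frac{2 h}{3}$ ($o{\left(h \right)} = \frac{2 \left(\left(2 + h\right) - -3\right)}{3} = \frac{2 \left(\left(2 + h\right) + 3\right)}{3} = \frac{2 \left(5 + h\right)}{3} = \frac{10}{3} + \frac{2 h}{3}$)
$\frac{6 + o{\left(6 \right)}}{92 - 209} + 42 = \frac{6 + \left(\frac{10}{3} + \frac{2}{3} \cdot 6\right)}{92 - 209} + 42 = \frac{6 + \left(\frac{10}{3} + 4\right)}{-117} + 42 = \left(6 + \frac{22}{3}\right) \left(- \frac{1}{117}\right) + 42 = \frac{40}{3} \left(- \frac{1}{117}\right) + 42 = - \frac{40}{351} + 42 = \frac{14702}{351}$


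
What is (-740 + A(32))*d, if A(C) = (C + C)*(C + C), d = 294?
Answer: 986664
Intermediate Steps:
A(C) = 4*C**2 (A(C) = (2*C)*(2*C) = 4*C**2)
(-740 + A(32))*d = (-740 + 4*32**2)*294 = (-740 + 4*1024)*294 = (-740 + 4096)*294 = 3356*294 = 986664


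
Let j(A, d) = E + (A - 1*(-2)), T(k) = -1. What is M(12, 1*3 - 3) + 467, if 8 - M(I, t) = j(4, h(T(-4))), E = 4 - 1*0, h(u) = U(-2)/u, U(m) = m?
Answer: 465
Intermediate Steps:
h(u) = -2/u
E = 4 (E = 4 + 0 = 4)
j(A, d) = 6 + A (j(A, d) = 4 + (A - 1*(-2)) = 4 + (A + 2) = 4 + (2 + A) = 6 + A)
M(I, t) = -2 (M(I, t) = 8 - (6 + 4) = 8 - 1*10 = 8 - 10 = -2)
M(12, 1*3 - 3) + 467 = -2 + 467 = 465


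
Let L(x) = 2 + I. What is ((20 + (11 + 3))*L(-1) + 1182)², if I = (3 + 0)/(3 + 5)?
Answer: 25512601/16 ≈ 1.5945e+6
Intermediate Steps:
I = 3/8 ≈ 0.37500
L(x) = 19/8 (L(x) = 2 + 3/8 = 19/8)
((20 + (11 + 3))*L(-1) + 1182)² = ((20 + (11 + 3))*(19/8) + 1182)² = ((20 + 14)*(19/8) + 1182)² = (34*(19/8) + 1182)² = (323/4 + 1182)² = (5051/4)² = 25512601/16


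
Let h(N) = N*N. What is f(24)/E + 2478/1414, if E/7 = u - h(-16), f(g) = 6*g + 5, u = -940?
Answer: 1466795/845572 ≈ 1.7347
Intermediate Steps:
h(N) = N²
f(g) = 5 + 6*g
E = -8372 (E = 7*(-940 - 1*(-16)²) = 7*(-940 - 1*256) = 7*(-940 - 256) = 7*(-1196) = -8372)
f(24)/E + 2478/1414 = (5 + 6*24)/(-8372) + 2478/1414 = (5 + 144)*(-1/8372) + 2478*(1/1414) = 149*(-1/8372) + 177/101 = -149/8372 + 177/101 = 1466795/845572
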